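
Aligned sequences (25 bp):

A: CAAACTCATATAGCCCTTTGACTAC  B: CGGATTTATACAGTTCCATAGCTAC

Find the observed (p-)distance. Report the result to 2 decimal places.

The sequences differ at 11 of 25 positions.
p = 11/25 = 0.44.

0.44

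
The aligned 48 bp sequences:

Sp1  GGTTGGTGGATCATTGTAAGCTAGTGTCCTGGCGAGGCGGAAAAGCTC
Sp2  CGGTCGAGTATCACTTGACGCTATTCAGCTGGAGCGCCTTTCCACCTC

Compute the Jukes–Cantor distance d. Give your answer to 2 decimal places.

The sequences differ at 22 of 48 sites, so p = 22/48 ≈ 0.458333.
d = −(3/4) ln(1 − 4p/3) = −0.75 ln(1 − 0.611111) = −0.75 ln(0.388889)
  = −0.75 × (-0.944461) = 0.708346 substitutions/site.

0.71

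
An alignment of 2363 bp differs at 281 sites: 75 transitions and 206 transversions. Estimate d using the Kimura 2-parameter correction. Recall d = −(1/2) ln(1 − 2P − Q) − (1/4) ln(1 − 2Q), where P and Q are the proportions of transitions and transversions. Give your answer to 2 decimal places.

P = 75/2363 ≈ 0.031739 and Q = 206/2363 ≈ 0.087177.
Under the Kimura two-parameter model, d = −½ ln(1 − 2P − Q) − ¼ ln(1 − 2Q).
1 − 2P − Q = 0.849345, giving −½ ln(0.849345) = 0.081645.
1 − 2Q = 0.825646, giving −¼ ln(0.825646) = 0.047897.
d = 0.081645 + 0.047897 = 0.129542.

0.13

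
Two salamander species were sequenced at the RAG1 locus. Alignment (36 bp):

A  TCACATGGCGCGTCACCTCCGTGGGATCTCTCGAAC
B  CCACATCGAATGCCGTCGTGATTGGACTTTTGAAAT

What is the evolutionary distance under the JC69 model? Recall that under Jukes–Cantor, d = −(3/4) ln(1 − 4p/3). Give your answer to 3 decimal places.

The sequences differ at 19 of 36 sites, so p = 19/36 ≈ 0.527778.
d = −(3/4) ln(1 − 4p/3) = −0.75 ln(1 − 0.703704) = −0.75 ln(0.296296)
  = −0.75 × (-1.216396) = 0.912297 substitutions/site.

0.912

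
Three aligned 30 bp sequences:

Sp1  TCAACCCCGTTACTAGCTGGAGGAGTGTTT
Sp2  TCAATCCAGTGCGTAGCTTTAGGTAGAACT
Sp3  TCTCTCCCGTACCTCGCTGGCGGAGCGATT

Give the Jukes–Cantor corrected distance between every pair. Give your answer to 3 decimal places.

Sp1–Sp2: 13/30 sites differ → p ≈ 0.433333, d = −0.75 ln(1 − 0.577777) = 0.646666 ≈ 0.647.
Sp1–Sp3: 9/30 sites differ → p = 0.3, d = −0.75 ln(1 − 0.4) = 0.383119 ≈ 0.383.
Sp2–Sp3: 14/30 sites differ → p ≈ 0.466667, d = −0.75 ln(1 − 0.622223) = 0.730088 ≈ 0.730.

d(Sp1,Sp2) = 0.647, d(Sp1,Sp3) = 0.383, d(Sp2,Sp3) = 0.730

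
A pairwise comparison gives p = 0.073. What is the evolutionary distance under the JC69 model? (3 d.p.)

d = −(3/4) ln(1 − 4p/3) = −0.75 ln(1 − 0.097333) = −0.75 ln(0.902667)
  = −0.75 × (-0.102402) = 0.076802 substitutions/site.

0.077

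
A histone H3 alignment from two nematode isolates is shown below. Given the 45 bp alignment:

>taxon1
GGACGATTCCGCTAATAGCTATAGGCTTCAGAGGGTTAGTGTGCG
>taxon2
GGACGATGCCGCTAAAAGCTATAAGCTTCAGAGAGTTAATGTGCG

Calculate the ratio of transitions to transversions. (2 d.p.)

Transitions are A↔G and C↔T; transversions are all other mismatches.
Transitions: 3. Transversions: 2.
R = 3/2 = 1.50.

1.50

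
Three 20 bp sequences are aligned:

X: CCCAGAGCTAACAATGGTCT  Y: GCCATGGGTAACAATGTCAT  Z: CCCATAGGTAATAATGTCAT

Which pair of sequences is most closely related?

X–Y: 7/20 differ, p = 0.350, d = 0.471.
X–Z: 6/20 differ, p = 0.300, d = 0.383.
Y–Z: 3/20 differ, p = 0.150, d = 0.167.
The smallest distance is between Y and Z.

Y and Z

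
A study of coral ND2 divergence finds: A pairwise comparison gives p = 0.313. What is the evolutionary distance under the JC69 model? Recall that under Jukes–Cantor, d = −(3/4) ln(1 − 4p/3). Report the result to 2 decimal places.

0.41

d = −(3/4) ln(1 − 4p/3) = −0.75 ln(1 − 0.417333) = −0.75 ln(0.582667)
  = −0.75 × (-0.540139) = 0.405104 substitutions/site.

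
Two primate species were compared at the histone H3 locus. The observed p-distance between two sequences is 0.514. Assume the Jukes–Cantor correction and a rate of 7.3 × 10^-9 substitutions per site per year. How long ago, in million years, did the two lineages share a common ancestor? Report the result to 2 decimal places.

d = −(3/4) ln(1 − 4p/3) = −0.75 ln(1 − 0.685333) = −0.75 ln(0.314667)
  = −0.75 × (-1.156240) = 0.867180 substitutions/site.
Under a molecular clock d = 2μt, so t = d/(2μ) = 0.867180 / (2 × 7.3 × 10^-9) = 59.40 million years.

59.40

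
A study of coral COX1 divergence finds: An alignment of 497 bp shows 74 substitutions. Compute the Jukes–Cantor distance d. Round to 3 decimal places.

p = 74/497 ≈ 0.148893.
d = −(3/4) ln(1 − 4p/3) = −0.75 ln(1 − 0.198524) = −0.75 ln(0.801476)
  = −0.75 × (-0.221300) = 0.165975 substitutions/site.

0.166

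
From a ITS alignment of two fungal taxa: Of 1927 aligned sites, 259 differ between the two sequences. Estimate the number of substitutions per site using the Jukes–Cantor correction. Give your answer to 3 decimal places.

0.148

p = 259/1927 ≈ 0.134406.
d = −(3/4) ln(1 − 4p/3) = −0.75 ln(1 − 0.179208) = −0.75 ln(0.820792)
  = −0.75 × (-0.197486) = 0.148115 substitutions/site.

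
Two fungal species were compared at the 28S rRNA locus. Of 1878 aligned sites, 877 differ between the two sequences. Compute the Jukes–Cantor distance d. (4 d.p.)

p = 877/1878 ≈ 0.466986.
d = −(3/4) ln(1 − 4p/3) = −0.75 ln(1 − 0.622648) = −0.75 ln(0.377352)
  = −0.75 × (-0.974577) = 0.730933 substitutions/site.

0.7309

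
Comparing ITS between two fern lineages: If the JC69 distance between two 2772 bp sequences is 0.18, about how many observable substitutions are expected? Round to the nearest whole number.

Invert JC69: p = (3/4)(1 − e^(−4d/3)) = 0.75 × (1 − e^(-0.24)) = 0.75 × (1 − 0.786628) = 0.160029.
Expected differing sites = pL ≈ 0.160029 × 2772 = 443.600388 ≈ 444.

444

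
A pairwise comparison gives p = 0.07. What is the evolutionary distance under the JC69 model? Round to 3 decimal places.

d = −(3/4) ln(1 − 4p/3) = −0.75 ln(1 − 0.093333) = −0.75 ln(0.906667)
  = −0.75 × (-0.097980) = 0.073485 substitutions/site.

0.073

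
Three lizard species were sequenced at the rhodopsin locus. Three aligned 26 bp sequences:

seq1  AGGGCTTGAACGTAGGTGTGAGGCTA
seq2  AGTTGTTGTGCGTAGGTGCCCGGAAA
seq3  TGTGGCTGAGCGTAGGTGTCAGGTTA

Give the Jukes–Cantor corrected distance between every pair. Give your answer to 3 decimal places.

seq1–seq2: 10/26 sites differ → p ≈ 0.384615, d = −0.75 ln(1 − 0.51282) = 0.539341 ≈ 0.539.
seq1–seq3: 7/26 sites differ → p ≈ 0.269231, d = −0.75 ln(1 − 0.358975) = 0.333515 ≈ 0.334.
seq2–seq3: 8/26 sites differ → p ≈ 0.307692, d = −0.75 ln(1 − 0.410256) = 0.396050 ≈ 0.396.

d(seq1,seq2) = 0.539, d(seq1,seq3) = 0.334, d(seq2,seq3) = 0.396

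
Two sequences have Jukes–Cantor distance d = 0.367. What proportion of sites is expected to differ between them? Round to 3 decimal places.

0.290

p = (3/4)(1 − e^(−4d/3)) = 0.75 × (1 − e^(-0.489333)) = 0.75 × (1 − 0.613035) = 0.290224.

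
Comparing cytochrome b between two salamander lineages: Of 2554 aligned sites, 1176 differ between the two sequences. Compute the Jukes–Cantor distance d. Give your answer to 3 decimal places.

0.714

p = 1176/2554 ≈ 0.460454.
d = −(3/4) ln(1 − 4p/3) = −0.75 ln(1 − 0.613939) = −0.75 ln(0.386061)
  = −0.75 × (-0.951760) = 0.713820 substitutions/site.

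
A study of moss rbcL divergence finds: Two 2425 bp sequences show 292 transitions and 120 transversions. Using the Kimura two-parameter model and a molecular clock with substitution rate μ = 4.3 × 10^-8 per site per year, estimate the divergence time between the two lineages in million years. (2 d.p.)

2.30

P = 292/2425 ≈ 0.120412 and Q = 120/2425 ≈ 0.049485.
Under the Kimura two-parameter model, d = −½ ln(1 − 2P − Q) − ¼ ln(1 − 2Q).
1 − 2P − Q = 0.709691, giving −½ ln(0.709691) = 0.171463.
1 − 2Q = 0.90103, giving −¼ ln(0.90103) = 0.026054.
d = 0.171463 + 0.026054 = 0.197517.
Under a molecular clock d = 2μt, so t = d/(2μ) = 0.197517 / (2 × 4.3 × 10^-8) = 2.30 million years.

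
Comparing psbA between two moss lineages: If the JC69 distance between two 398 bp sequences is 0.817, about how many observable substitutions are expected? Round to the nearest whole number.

Invert JC69: p = (3/4)(1 − e^(−4d/3)) = 0.75 × (1 − e^(-1.089333)) = 0.75 × (1 − 0.336441) = 0.497669.
Expected differing sites = pL ≈ 0.497669 × 398 = 198.072262 ≈ 198.

198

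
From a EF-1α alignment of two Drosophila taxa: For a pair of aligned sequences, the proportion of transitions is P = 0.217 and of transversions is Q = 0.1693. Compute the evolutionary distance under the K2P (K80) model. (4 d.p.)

0.5656

Under the Kimura two-parameter model, d = −½ ln(1 − 2P − Q) − ¼ ln(1 − 2Q).
1 − 2P − Q = 0.3967, giving −½ ln(0.3967) = 0.462287.
1 − 2Q = 0.6614, giving −¼ ln(0.6614) = 0.103349.
d = 0.462287 + 0.103349 = 0.565636.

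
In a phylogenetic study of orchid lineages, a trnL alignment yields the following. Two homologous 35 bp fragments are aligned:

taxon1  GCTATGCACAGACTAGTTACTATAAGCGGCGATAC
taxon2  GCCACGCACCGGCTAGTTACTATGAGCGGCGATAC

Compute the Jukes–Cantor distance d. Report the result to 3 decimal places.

The sequences differ at 5 of 35 sites (3, 5, 10, 12, 24), so p = 5/35 ≈ 0.142857.
d = −(3/4) ln(1 − 4p/3) = −0.75 ln(1 − 0.190476) = −0.75 ln(0.809524)
  = −0.75 × (-0.211309) = 0.158482 substitutions/site.

0.158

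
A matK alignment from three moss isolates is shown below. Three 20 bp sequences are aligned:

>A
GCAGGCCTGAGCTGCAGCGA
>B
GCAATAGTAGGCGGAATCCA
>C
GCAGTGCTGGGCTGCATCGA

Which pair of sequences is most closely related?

A and C

A–B: 10/20 differ, p = 0.500, d = 0.824.
A–C: 4/20 differ, p = 0.200, d = 0.233.
B–C: 7/20 differ, p = 0.350, d = 0.471.
The smallest distance is between A and C.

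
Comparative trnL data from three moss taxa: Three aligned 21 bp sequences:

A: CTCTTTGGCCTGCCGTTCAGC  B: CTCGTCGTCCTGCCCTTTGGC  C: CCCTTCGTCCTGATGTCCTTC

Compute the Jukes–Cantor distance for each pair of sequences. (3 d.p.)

d(A,B) = 0.360, d(A,C) = 0.532, d(B,C) = 0.635

A–B: 6/21 sites differ → p ≈ 0.285714, d = −0.75 ln(1 − 0.380952) = 0.359679 ≈ 0.360.
A–C: 8/21 sites differ → p ≈ 0.380952, d = −0.75 ln(1 − 0.507936) = 0.531860 ≈ 0.532.
B–C: 9/21 sites differ → p ≈ 0.428571, d = −0.75 ln(1 − 0.571428) = 0.635472 ≈ 0.635.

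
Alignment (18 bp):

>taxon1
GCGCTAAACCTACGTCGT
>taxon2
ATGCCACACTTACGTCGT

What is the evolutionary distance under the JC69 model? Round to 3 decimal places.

0.347

The sequences differ at 5 of 18 sites (1, 2, 5, 7, 10), so p = 5/18 ≈ 0.277778.
d = −(3/4) ln(1 − 4p/3) = −0.75 ln(1 − 0.370371) = −0.75 ln(0.629629)
  = −0.75 × (-0.462625) = 0.346969 substitutions/site.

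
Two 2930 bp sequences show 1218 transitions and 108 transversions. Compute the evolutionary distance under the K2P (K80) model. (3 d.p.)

P = 1218/2930 ≈ 0.4157 and Q = 108/2930 ≈ 0.03686.
Under the Kimura two-parameter model, d = −½ ln(1 − 2P − Q) − ¼ ln(1 − 2Q).
1 − 2P − Q = 0.13174, giving −½ ln(0.13174) = 1.013462.
1 − 2Q = 0.92628, giving −¼ ln(0.92628) = 0.019145.
d = 1.013462 + 0.019145 = 1.032607.

1.033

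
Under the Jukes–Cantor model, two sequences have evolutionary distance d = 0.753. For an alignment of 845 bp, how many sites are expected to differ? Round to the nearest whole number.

402

Invert JC69: p = (3/4)(1 − e^(−4d/3)) = 0.75 × (1 − e^(-1.004)) = 0.75 × (1 − 0.366411) = 0.475192.
Expected differing sites = pL ≈ 0.475192 × 845 = 401.53724 ≈ 402.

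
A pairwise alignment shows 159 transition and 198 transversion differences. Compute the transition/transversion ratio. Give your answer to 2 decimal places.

R = 159/198 = 0.803030… ≈ 0.80 (to 2 d.p.).

0.80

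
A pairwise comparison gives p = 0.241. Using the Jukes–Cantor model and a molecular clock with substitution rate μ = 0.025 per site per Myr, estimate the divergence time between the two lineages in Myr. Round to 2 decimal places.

5.81

d = −(3/4) ln(1 − 4p/3) = −0.75 ln(1 − 0.321333) = −0.75 ln(0.678667)
  = −0.75 × (-0.387625) = 0.290719 substitutions/site.
Under a molecular clock d = 2μt, so t = d/(2μ) = 0.290719 / (2 × 0.025) = 5.81 Myr.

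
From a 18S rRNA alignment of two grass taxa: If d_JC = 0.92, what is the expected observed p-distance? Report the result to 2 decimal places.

0.53

p = (3/4)(1 − e^(−4d/3)) = 0.75 × (1 − e^(-1.226667)) = 0.75 × (1 − 0.293268) = 0.530049.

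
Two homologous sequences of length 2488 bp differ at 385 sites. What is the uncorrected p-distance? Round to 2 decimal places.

p = 385/2488 = 0.154742… ≈ 0.15 (to 2 d.p.).

0.15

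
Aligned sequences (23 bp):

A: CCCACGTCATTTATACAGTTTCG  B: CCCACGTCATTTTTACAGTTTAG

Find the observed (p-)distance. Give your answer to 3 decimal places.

0.087

The sequences differ at 2 of 23 positions (sites 13, 22).
p = 2/23 = 0.086956… ≈ 0.087 (to 3 d.p.).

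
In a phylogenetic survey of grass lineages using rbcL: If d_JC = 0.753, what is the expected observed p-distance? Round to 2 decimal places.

0.48

p = (3/4)(1 − e^(−4d/3)) = 0.75 × (1 − e^(-1.004)) = 0.75 × (1 − 0.366411) = 0.475192.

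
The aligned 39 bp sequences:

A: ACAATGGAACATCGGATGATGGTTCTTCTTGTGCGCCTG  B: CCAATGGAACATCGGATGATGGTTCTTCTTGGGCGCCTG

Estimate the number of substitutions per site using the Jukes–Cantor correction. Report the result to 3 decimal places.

The sequences differ at 2 of 39 sites (1, 32), so p = 2/39 ≈ 0.051282.
d = −(3/4) ln(1 − 4p/3) = −0.75 ln(1 − 0.068376) = −0.75 ln(0.931624)
  = −0.75 × (-0.070826) = 0.053120 substitutions/site.

0.053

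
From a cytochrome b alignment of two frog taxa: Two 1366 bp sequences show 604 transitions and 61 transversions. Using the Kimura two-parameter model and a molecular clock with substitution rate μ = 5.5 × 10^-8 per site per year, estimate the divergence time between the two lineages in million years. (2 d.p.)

P = 604/1366 ≈ 0.442167 and Q = 61/1366 ≈ 0.044656.
Under the Kimura two-parameter model, d = −½ ln(1 − 2P − Q) − ¼ ln(1 − 2Q).
1 − 2P − Q = 0.07101, giving −½ ln(0.07101) = 1.322467.
1 − 2Q = 0.910688, giving −¼ ln(0.910688) = 0.023389.
d = 1.322467 + 0.023389 = 1.345856.
Under a molecular clock d = 2μt, so t = d/(2μ) = 1.345856 / (2 × 5.5 × 10^-8) = 12.24 million years.

12.24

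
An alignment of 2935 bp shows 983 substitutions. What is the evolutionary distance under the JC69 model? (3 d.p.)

0.444

p = 983/2935 ≈ 0.334923.
d = −(3/4) ln(1 − 4p/3) = −0.75 ln(1 − 0.446564) = −0.75 ln(0.553436)
  = −0.75 × (-0.591609) = 0.443707 substitutions/site.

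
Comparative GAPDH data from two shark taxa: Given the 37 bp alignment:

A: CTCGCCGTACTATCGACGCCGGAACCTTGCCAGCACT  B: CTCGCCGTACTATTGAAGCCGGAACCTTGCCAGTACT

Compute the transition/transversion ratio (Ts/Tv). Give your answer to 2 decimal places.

Transitions are A↔G and C↔T; transversions are all other mismatches.
Transitions: 2. Transversions: 1.
R = 2/1 = 2.00.

2.00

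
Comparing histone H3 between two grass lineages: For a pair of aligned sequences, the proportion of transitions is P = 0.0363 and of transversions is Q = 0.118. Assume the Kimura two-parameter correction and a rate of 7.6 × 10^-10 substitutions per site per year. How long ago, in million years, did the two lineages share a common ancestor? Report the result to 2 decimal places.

113.83

Under the Kimura two-parameter model, d = −½ ln(1 − 2P − Q) − ¼ ln(1 − 2Q).
1 − 2P − Q = 0.8094, giving −½ ln(0.8094) = 0.105731.
1 − 2Q = 0.764, giving −¼ ln(0.764) = 0.067297.
d = 0.105731 + 0.067297 = 0.173028.
Under a molecular clock d = 2μt, so t = d/(2μ) = 0.173028 / (2 × 7.6 × 10^-10) = 113.83 million years.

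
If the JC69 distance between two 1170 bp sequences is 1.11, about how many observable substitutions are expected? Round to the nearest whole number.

Invert JC69: p = (3/4)(1 − e^(−4d/3)) = 0.75 × (1 − e^(-1.48)) = 0.75 × (1 − 0.227638) = 0.579272.
Expected differing sites = pL ≈ 0.579272 × 1170 = 677.74824 ≈ 678.

678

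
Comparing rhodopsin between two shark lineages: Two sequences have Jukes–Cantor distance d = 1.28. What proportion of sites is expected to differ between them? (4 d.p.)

p = (3/4)(1 − e^(−4d/3)) = 0.75 × (1 − e^(-1.706667)) = 0.75 × (1 − 0.181470) = 0.613898.

0.6139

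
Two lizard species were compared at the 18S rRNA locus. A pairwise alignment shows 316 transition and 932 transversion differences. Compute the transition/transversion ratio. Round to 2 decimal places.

0.34

R = 316/932 = 0.339055… ≈ 0.34 (to 2 d.p.).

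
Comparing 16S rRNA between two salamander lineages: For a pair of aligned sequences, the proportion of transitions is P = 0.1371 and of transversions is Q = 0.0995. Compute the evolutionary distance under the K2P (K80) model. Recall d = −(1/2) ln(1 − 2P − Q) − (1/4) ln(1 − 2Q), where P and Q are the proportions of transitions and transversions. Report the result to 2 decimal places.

Under the Kimura two-parameter model, d = −½ ln(1 − 2P − Q) − ¼ ln(1 − 2Q).
1 − 2P − Q = 0.6263, giving −½ ln(0.6263) = 0.233963.
1 − 2Q = 0.801, giving −¼ ln(0.801) = 0.055474.
d = 0.233963 + 0.055474 = 0.289437.

0.29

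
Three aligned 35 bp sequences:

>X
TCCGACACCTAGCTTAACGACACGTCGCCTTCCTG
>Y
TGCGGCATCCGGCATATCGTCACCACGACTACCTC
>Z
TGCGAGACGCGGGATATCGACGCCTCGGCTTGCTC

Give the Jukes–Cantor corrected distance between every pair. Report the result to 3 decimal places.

X–Y: 13/35 sites differ → p ≈ 0.371429, d = −0.75 ln(1 − 0.495239) = 0.512753 ≈ 0.513.
X–Z: 13/35 sites differ → p ≈ 0.371429, d = −0.75 ln(1 − 0.495239) = 0.512753 ≈ 0.513.
Y–Z: 11/35 sites differ → p ≈ 0.314286, d = −0.75 ln(1 − 0.419048) = 0.407315 ≈ 0.407.

d(X,Y) = 0.513, d(X,Z) = 0.513, d(Y,Z) = 0.407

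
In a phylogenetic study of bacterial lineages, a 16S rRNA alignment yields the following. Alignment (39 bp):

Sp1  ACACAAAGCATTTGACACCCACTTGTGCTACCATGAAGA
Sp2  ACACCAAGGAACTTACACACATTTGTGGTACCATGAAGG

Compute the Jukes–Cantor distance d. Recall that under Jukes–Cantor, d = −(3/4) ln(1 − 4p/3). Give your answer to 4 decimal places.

0.2758

The sequences differ at 9 of 39 sites (5, 9, 11, 12, 14, 19, 22, 28, 39), so p = 9/39 ≈ 0.230769.
d = −(3/4) ln(1 − 4p/3) = −0.75 ln(1 − 0.307692) = −0.75 ln(0.692308)
  = −0.75 × (-0.367724) = 0.275793 substitutions/site.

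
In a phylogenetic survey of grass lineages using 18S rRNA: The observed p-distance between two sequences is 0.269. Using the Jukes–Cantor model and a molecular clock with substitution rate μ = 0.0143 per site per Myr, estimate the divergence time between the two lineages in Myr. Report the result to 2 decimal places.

d = −(3/4) ln(1 − 4p/3) = −0.75 ln(1 − 0.358667) = −0.75 ln(0.641333)
  = −0.75 × (-0.444206) = 0.333155 substitutions/site.
Under a molecular clock d = 2μt, so t = d/(2μ) = 0.333155 / (2 × 0.0143) = 11.65 Myr.

11.65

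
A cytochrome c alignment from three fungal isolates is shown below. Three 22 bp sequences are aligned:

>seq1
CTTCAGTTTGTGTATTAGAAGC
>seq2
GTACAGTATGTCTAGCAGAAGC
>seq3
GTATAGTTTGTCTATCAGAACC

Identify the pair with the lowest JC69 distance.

seq2 and seq3

seq1–seq2: 6/22 differ, p = 0.273, d = 0.339.
seq1–seq3: 6/22 differ, p = 0.273, d = 0.339.
seq2–seq3: 4/22 differ, p = 0.182, d = 0.208.
The smallest distance is between seq2 and seq3.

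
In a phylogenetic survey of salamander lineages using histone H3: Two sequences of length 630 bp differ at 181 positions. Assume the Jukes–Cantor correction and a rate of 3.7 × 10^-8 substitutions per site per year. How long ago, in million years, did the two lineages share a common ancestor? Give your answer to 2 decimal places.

p = 181/630 ≈ 0.287302.
d = −(3/4) ln(1 − 4p/3) = −0.75 ln(1 − 0.383069) = −0.75 ln(0.616931)
  = −0.75 × (-0.482998) = 0.362249 substitutions/site.
Under a molecular clock d = 2μt, so t = d/(2μ) = 0.362249 / (2 × 3.7 × 10^-8) = 4.90 million years.

4.90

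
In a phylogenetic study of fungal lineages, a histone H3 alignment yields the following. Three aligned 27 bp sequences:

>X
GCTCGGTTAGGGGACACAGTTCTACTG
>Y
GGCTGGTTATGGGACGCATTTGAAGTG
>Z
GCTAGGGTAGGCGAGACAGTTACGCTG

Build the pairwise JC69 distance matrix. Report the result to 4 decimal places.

X–Y: 9/27 sites differ → p ≈ 0.333333, d = −0.75 ln(1 − 0.444444) = 0.440839 ≈ 0.4408.
X–Z: 7/27 sites differ → p ≈ 0.259259, d = −0.75 ln(1 − 0.345679) = 0.318118 ≈ 0.3181.
Y–Z: 13/27 sites differ → p ≈ 0.481481, d = −0.75 ln(1 − 0.641975) = 0.770364 ≈ 0.7704.

d(X,Y) = 0.4408, d(X,Z) = 0.3181, d(Y,Z) = 0.7704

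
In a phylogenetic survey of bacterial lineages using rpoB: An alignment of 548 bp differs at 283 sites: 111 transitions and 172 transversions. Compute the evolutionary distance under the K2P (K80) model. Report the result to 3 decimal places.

P = 111/548 ≈ 0.202555 and Q = 172/548 ≈ 0.313869.
Under the Kimura two-parameter model, d = −½ ln(1 − 2P − Q) − ¼ ln(1 − 2Q).
1 − 2P − Q = 0.281021, giving −½ ln(0.281021) = 0.634663.
1 − 2Q = 0.372262, giving −¼ ln(0.372262) = 0.247039.
d = 0.634663 + 0.247039 = 0.881702.

0.882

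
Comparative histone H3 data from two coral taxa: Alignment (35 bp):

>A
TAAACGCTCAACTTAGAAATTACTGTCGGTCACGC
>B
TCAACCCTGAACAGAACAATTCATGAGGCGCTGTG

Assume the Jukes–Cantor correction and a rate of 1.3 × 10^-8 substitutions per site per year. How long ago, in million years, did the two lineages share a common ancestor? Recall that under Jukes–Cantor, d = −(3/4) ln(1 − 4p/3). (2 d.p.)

30.09

The sequences differ at 17 of 35 sites, so p = 17/35 ≈ 0.485714.
d = −(3/4) ln(1 − 4p/3) = −0.75 ln(1 − 0.647619) = −0.75 ln(0.352381)
  = −0.75 × (-1.043042) = 0.782282 substitutions/site.
Under a molecular clock d = 2μt, so t = d/(2μ) = 0.782282 / (2 × 1.3 × 10^-8) = 30.09 million years.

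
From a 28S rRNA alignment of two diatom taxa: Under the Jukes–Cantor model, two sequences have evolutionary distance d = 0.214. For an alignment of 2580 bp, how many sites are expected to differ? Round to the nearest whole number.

Invert JC69: p = (3/4)(1 − e^(−4d/3)) = 0.75 × (1 − e^(-0.285333)) = 0.75 × (1 − 0.751764) = 0.186177.
Expected differing sites = pL ≈ 0.186177 × 2580 = 480.33666 ≈ 480.

480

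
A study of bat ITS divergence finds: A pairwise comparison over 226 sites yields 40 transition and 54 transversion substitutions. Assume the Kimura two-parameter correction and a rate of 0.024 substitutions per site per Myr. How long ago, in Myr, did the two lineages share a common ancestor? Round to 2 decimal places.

12.75

P = 40/226 ≈ 0.176991 and Q = 54/226 ≈ 0.238938.
Under the Kimura two-parameter model, d = −½ ln(1 − 2P − Q) − ¼ ln(1 − 2Q).
1 − 2P − Q = 0.40708, giving −½ ln(0.40708) = 0.449373.
1 − 2Q = 0.522124, giving −¼ ln(0.522124) = 0.162463.
d = 0.449373 + 0.162463 = 0.611836.
Under a molecular clock d = 2μt, so t = d/(2μ) = 0.611836 / (2 × 0.024) = 12.75 Myr.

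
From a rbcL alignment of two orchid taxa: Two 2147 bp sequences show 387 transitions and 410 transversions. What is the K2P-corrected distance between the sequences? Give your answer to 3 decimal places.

0.521

P = 387/2147 ≈ 0.180252 and Q = 410/2147 ≈ 0.190964.
Under the Kimura two-parameter model, d = −½ ln(1 − 2P − Q) − ¼ ln(1 − 2Q).
1 − 2P − Q = 0.448532, giving −½ ln(0.448532) = 0.400888.
1 − 2Q = 0.618072, giving −¼ ln(0.618072) = 0.120288.
d = 0.400888 + 0.120288 = 0.521176.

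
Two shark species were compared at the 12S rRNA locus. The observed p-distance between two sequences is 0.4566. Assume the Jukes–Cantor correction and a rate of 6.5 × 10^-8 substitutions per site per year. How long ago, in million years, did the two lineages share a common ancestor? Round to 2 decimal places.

d = −(3/4) ln(1 − 4p/3) = −0.75 ln(1 − 0.6088) = −0.75 ln(0.3912)
  = −0.75 × (-0.938536) = 0.703902 substitutions/site.
Under a molecular clock d = 2μt, so t = d/(2μ) = 0.703902 / (2 × 6.5 × 10^-8) = 5.41 million years.

5.41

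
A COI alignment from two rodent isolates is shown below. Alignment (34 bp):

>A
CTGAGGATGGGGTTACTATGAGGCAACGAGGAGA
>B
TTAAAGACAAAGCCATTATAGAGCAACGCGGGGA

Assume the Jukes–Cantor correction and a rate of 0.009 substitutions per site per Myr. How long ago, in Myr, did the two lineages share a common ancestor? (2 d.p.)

The sequences differ at 15 of 34 sites, so p = 15/34 ≈ 0.441176.
d = −(3/4) ln(1 − 4p/3) = −0.75 ln(1 − 0.588235) = −0.75 ln(0.411765)
  = −0.75 × (-0.887302) = 0.665477 substitutions/site.
Under a molecular clock d = 2μt, so t = d/(2μ) = 0.665477 / (2 × 0.009) = 36.97 Myr.

36.97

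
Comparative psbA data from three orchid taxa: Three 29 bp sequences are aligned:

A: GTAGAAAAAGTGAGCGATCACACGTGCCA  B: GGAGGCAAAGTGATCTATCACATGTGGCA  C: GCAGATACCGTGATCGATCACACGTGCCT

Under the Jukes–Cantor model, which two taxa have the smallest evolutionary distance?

A–B: 7/29 differ, p = 0.241, d = 0.291.
A–C: 6/29 differ, p = 0.207, d = 0.242.
B–C: 9/29 differ, p = 0.310, d = 0.401.
The smallest distance is between A and C.

A and C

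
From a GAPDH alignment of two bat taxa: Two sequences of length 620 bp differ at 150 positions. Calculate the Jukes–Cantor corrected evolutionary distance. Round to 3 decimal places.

p = 150/620 ≈ 0.241935.
d = −(3/4) ln(1 − 4p/3) = −0.75 ln(1 − 0.32258) = −0.75 ln(0.67742)
  = −0.75 × (-0.389464) = 0.292098 substitutions/site.

0.292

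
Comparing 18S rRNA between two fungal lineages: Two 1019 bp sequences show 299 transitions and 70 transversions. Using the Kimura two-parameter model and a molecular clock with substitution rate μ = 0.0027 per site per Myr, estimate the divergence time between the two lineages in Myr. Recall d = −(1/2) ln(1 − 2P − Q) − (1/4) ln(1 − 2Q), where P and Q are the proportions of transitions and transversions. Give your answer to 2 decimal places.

105.53

P = 299/1019 ≈ 0.293425 and Q = 70/1019 ≈ 0.068695.
Under the Kimura two-parameter model, d = −½ ln(1 − 2P − Q) − ¼ ln(1 − 2Q).
1 − 2P − Q = 0.344455, giving −½ ln(0.344455) = 0.532896.
1 − 2Q = 0.86261, giving −¼ ln(0.86261) = 0.036948.
d = 0.532896 + 0.036948 = 0.569844.
Under a molecular clock d = 2μt, so t = d/(2μ) = 0.569844 / (2 × 0.0027) = 105.53 Myr.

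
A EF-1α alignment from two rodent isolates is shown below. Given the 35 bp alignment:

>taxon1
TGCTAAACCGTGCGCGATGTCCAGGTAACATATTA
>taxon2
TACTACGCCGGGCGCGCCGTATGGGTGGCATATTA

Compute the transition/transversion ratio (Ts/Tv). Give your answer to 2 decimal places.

1.75

Transitions are A↔G and C↔T; transversions are all other mismatches.
Transitions: 7. Transversions: 4.
R = 7/4 = 1.75.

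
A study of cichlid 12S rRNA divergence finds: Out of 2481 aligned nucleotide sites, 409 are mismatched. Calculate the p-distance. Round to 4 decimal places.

p = 409/2481 = 0.164852… ≈ 0.1649 (to 4 d.p.).

0.1649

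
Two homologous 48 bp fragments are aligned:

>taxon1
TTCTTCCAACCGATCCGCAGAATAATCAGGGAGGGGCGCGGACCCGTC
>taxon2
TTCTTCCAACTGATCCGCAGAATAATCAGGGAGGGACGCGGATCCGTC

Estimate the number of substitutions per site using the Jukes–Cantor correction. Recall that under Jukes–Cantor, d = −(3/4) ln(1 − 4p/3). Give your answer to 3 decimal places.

The sequences differ at 3 of 48 sites (11, 36, 43), so p = 3/48 = 0.0625.
d = −(3/4) ln(1 − 4p/3) = −0.75 ln(1 − 0.083333) = −0.75 ln(0.916667)
  = −0.75 × (-0.087011) = 0.065258 substitutions/site.

0.065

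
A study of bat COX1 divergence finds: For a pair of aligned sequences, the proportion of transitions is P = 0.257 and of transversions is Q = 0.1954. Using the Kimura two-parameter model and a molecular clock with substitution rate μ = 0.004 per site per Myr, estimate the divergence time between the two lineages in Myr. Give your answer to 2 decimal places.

92.73

Under the Kimura two-parameter model, d = −½ ln(1 − 2P − Q) − ¼ ln(1 − 2Q).
1 − 2P − Q = 0.2906, giving −½ ln(0.2906) = 0.617904.
1 − 2Q = 0.6092, giving −¼ ln(0.6092) = 0.123902.
d = 0.617904 + 0.123902 = 0.741806.
Under a molecular clock d = 2μt, so t = d/(2μ) = 0.741806 / (2 × 0.004) = 92.73 Myr.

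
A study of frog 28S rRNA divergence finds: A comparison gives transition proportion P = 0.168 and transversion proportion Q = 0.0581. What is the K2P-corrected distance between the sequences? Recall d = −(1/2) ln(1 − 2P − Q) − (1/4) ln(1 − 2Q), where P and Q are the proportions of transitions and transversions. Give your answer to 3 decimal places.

0.281

Under the Kimura two-parameter model, d = −½ ln(1 − 2P − Q) − ¼ ln(1 − 2Q).
1 − 2P − Q = 0.6059, giving −½ ln(0.6059) = 0.250520.
1 − 2Q = 0.8838, giving −¼ ln(0.8838) = 0.030881.
d = 0.250520 + 0.030881 = 0.281401.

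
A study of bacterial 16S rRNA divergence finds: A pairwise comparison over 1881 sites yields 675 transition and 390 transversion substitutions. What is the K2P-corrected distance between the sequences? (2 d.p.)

P = 675/1881 ≈ 0.358852 and Q = 390/1881 ≈ 0.207337.
Under the Kimura two-parameter model, d = −½ ln(1 − 2P − Q) − ¼ ln(1 − 2Q).
1 − 2P − Q = 0.074959, giving −½ ln(0.074959) = 1.295407.
1 − 2Q = 0.585326, giving −¼ ln(0.585326) = 0.133897.
d = 1.295407 + 0.133897 = 1.429304.

1.43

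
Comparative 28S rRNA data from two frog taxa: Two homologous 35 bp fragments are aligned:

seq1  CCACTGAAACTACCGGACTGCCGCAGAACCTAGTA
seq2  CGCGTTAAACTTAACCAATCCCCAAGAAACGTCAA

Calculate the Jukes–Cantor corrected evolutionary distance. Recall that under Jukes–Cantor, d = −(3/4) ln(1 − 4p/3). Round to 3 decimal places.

0.868

The sequences differ at 18 of 35 sites, so p = 18/35 ≈ 0.514286.
d = −(3/4) ln(1 − 4p/3) = −0.75 ln(1 − 0.685715) = −0.75 ln(0.314285)
  = −0.75 × (-1.157455) = 0.868091 substitutions/site.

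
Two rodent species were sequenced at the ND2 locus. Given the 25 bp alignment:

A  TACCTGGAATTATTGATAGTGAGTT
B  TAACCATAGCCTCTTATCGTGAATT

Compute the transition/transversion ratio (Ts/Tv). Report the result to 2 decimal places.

Transitions are A↔G and C↔T; transversions are all other mismatches.
Transitions: 7. Transversions: 5.
R = 7/5 = 1.40.

1.40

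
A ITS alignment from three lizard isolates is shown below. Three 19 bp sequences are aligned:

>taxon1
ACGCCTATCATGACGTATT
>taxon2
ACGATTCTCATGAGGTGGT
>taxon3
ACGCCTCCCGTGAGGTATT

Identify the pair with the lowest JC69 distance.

taxon1–taxon2: 6/19 differ, p = 0.316, d = 0.410.
taxon1–taxon3: 4/19 differ, p = 0.211, d = 0.247.
taxon2–taxon3: 6/19 differ, p = 0.316, d = 0.410.
The smallest distance is between taxon1 and taxon3.

taxon1 and taxon3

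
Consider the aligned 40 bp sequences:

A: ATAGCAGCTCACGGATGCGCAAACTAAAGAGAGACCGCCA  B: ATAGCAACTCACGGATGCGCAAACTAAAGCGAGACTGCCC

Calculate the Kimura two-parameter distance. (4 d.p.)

0.1076

Of 40 sites, 2 differences are transitions and 2 are transversions, so P = 2/40 = 0.05 and Q = 2/40 = 0.05.
Under the Kimura two-parameter model, d = −½ ln(1 − 2P − Q) − ¼ ln(1 − 2Q).
1 − 2P − Q = 0.85, giving −½ ln(0.85) = 0.081259.
1 − 2Q = 0.9, giving −¼ ln(0.9) = 0.026340.
d = 0.081259 + 0.026340 = 0.107599.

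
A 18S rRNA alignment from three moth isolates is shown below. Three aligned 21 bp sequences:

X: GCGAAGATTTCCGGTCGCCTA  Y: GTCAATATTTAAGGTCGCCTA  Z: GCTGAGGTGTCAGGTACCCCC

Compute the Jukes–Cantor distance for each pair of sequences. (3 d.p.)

X–Y: 5/21 sites differ → p ≈ 0.238095, d = −0.75 ln(1 − 0.31746) = 0.286451 ≈ 0.286.
X–Z: 9/21 sites differ → p ≈ 0.428571, d = −0.75 ln(1 − 0.571428) = 0.635472 ≈ 0.635.
Y–Z: 11/21 sites differ → p ≈ 0.52381, d = −0.75 ln(1 − 0.698413) = 0.899023 ≈ 0.899.

d(X,Y) = 0.286, d(X,Z) = 0.635, d(Y,Z) = 0.899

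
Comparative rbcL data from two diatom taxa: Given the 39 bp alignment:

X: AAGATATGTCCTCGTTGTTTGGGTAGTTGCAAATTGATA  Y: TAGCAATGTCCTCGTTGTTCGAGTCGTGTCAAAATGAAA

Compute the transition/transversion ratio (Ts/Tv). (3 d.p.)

0.250

Transitions are A↔G and C↔T; transversions are all other mismatches.
Transitions: 2. Transversions: 8.
R = 2/8 = 0.250.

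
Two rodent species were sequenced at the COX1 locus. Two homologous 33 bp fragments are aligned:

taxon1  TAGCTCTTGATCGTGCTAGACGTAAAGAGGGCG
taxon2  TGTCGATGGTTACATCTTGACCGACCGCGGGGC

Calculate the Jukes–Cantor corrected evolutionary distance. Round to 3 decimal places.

0.974

The sequences differ at 18 of 33 sites, so p = 18/33 ≈ 0.545455.
d = −(3/4) ln(1 − 4p/3) = −0.75 ln(1 − 0.727273) = −0.75 ln(0.272727)
  = −0.75 × (-1.299284) = 0.974463 substitutions/site.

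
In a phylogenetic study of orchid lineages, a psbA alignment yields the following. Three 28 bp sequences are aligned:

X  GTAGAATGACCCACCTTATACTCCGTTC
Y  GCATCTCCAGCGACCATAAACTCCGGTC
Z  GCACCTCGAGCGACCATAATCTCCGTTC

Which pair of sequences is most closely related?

X–Y: 11/28 differ, p = 0.393, d = 0.556.
X–Z: 10/28 differ, p = 0.357, d = 0.485.
Y–Z: 4/28 differ, p = 0.143, d = 0.158.
The smallest distance is between Y and Z.

Y and Z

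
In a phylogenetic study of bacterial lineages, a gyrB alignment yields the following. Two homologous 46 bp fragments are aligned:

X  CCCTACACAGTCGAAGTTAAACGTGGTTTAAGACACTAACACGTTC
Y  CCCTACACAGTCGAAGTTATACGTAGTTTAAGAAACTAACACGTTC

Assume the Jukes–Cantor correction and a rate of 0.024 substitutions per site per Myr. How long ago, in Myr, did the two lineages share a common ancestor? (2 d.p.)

1.42

The sequences differ at 3 of 46 sites (20, 25, 34), so p = 3/46 ≈ 0.065217.
d = −(3/4) ln(1 − 4p/3) = −0.75 ln(1 − 0.086956) = −0.75 ln(0.913044)
  = −0.75 × (-0.090971) = 0.068228 substitutions/site.
Under a molecular clock d = 2μt, so t = d/(2μ) = 0.068228 / (2 × 0.024) = 1.42 Myr.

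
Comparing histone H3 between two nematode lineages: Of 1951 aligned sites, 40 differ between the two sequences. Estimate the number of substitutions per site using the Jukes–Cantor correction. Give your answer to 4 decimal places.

0.0208

p = 40/1951 ≈ 0.020502.
d = −(3/4) ln(1 − 4p/3) = −0.75 ln(1 − 0.027336) = −0.75 ln(0.972664)
  = −0.75 × (-0.027717) = 0.020788 substitutions/site.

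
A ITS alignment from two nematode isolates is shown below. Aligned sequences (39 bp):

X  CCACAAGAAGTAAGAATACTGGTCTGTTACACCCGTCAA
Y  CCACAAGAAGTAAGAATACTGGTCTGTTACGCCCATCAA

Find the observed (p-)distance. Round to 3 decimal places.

The sequences differ at 2 of 39 positions (sites 31, 35).
p = 2/39 = 0.051282… ≈ 0.051 (to 3 d.p.).

0.051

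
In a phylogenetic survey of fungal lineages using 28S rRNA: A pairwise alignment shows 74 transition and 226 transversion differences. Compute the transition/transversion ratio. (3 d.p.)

0.327

R = 74/226 = 0.327433… ≈ 0.327 (to 3 d.p.).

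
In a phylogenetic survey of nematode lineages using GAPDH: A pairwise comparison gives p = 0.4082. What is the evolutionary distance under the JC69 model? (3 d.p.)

d = −(3/4) ln(1 − 4p/3) = −0.75 ln(1 − 0.544267) = −0.75 ln(0.455733)
  = −0.75 × (-0.785848) = 0.589386 substitutions/site.

0.589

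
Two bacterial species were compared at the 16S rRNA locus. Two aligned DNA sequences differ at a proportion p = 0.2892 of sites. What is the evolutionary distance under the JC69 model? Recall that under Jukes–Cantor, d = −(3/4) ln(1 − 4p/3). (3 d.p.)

d = −(3/4) ln(1 − 4p/3) = −0.75 ln(1 − 0.3856) = −0.75 ln(0.6144)
  = −0.75 × (-0.487109) = 0.365332 substitutions/site.

0.365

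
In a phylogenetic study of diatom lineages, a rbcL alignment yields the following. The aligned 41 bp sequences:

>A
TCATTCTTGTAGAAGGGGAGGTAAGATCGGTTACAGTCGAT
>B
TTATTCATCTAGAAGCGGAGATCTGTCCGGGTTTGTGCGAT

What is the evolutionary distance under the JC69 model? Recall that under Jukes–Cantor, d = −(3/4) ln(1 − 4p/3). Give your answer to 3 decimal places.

The sequences differ at 15 of 41 sites, so p = 15/41 ≈ 0.365854.
d = −(3/4) ln(1 − 4p/3) = −0.75 ln(1 − 0.487805) = −0.75 ln(0.512195)
  = −0.75 × (-0.669050) = 0.501788 substitutions/site.

0.502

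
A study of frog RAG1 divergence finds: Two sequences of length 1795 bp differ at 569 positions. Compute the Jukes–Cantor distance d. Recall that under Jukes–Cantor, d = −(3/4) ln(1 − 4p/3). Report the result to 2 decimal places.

0.41

p = 569/1795 ≈ 0.316992.
d = −(3/4) ln(1 − 4p/3) = −0.75 ln(1 − 0.422656) = −0.75 ln(0.577344)
  = −0.75 × (-0.549317) = 0.411988 substitutions/site.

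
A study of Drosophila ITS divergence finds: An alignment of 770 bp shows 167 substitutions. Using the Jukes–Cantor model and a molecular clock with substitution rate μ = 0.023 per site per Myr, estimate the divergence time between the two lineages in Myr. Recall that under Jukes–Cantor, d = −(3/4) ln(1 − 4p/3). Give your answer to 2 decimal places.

p = 167/770 ≈ 0.216883.
d = −(3/4) ln(1 − 4p/3) = −0.75 ln(1 − 0.289177) = −0.75 ln(0.710823)
  = −0.75 × (-0.341332) = 0.255999 substitutions/site.
Under a molecular clock d = 2μt, so t = d/(2μ) = 0.255999 / (2 × 0.023) = 5.57 Myr.

5.57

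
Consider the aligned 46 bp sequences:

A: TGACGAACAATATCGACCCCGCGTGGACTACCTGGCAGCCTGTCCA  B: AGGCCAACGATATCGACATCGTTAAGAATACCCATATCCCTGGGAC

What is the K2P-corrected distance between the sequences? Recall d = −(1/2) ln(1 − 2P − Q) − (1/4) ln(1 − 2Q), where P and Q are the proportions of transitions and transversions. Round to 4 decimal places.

0.7037

Of 46 sites, 7 differences are transitions and 14 are transversions, so P = 7/46 ≈ 0.152174 and Q = 14/46 ≈ 0.304348.
Under the Kimura two-parameter model, d = −½ ln(1 − 2P − Q) − ¼ ln(1 − 2Q).
1 − 2P − Q = 0.391304, giving −½ ln(0.391304) = 0.469135.
1 − 2Q = 0.391304, giving −¼ ln(0.391304) = 0.234568.
d = 0.469135 + 0.234568 = 0.703703.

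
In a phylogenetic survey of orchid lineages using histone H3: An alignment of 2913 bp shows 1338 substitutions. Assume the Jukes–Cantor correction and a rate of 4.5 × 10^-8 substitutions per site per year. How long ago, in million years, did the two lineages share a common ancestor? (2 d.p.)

7.90

p = 1338/2913 ≈ 0.45932.
d = −(3/4) ln(1 − 4p/3) = −0.75 ln(1 − 0.612427) = −0.75 ln(0.387573)
  = −0.75 × (-0.947851) = 0.710888 substitutions/site.
Under a molecular clock d = 2μt, so t = d/(2μ) = 0.710888 / (2 × 4.5 × 10^-8) = 7.90 million years.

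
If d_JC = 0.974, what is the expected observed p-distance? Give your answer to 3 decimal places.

p = (3/4)(1 − e^(−4d/3)) = 0.75 × (1 − e^(-1.298667)) = 0.75 × (1 − 0.272895) = 0.545329.

0.545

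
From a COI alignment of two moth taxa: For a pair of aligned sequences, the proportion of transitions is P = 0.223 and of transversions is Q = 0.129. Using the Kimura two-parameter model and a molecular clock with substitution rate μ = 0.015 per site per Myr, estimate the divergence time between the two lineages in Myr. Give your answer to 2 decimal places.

16.75

Under the Kimura two-parameter model, d = −½ ln(1 − 2P − Q) − ¼ ln(1 − 2Q).
1 − 2P − Q = 0.425, giving −½ ln(0.425) = 0.427833.
1 − 2Q = 0.742, giving −¼ ln(0.742) = 0.074602.
d = 0.427833 + 0.074602 = 0.502435.
Under a molecular clock d = 2μt, so t = d/(2μ) = 0.502435 / (2 × 0.015) = 16.75 Myr.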